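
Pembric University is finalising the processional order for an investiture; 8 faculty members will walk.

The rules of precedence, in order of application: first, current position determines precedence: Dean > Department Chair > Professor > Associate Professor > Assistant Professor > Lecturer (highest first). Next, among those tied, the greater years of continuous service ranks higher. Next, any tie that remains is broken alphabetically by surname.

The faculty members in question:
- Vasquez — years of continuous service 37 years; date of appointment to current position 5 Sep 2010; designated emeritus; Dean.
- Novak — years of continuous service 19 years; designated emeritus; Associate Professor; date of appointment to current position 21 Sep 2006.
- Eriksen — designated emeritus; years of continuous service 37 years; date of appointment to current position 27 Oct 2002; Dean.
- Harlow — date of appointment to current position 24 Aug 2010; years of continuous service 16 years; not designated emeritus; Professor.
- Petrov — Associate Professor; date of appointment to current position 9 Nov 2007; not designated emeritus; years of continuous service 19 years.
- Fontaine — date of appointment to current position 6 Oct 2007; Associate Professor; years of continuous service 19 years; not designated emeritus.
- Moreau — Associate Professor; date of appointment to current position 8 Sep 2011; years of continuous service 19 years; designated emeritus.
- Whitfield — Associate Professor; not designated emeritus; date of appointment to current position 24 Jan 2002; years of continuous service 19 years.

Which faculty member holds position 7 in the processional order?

By current position: Eriksen and Vasquez (Dean); then Harlow (Professor); then Fontaine, Moreau, Novak, Petrov and Whitfield (Associate Professor).
Eriksen and Vasquez both have years of continuous service 37 years, so the next rule applies.
Among Eriksen and Vasquez, alphabetically by surname: Eriksen before Vasquez.
Fontaine, Moreau, Novak, Petrov and Whitfield all have years of continuous service 19 years, so the next rule applies.
Among Fontaine, Moreau, Novak, Petrov and Whitfield, alphabetically by surname: Fontaine before Moreau before Novak before Petrov before Whitfield.
Order: Eriksen, Vasquez, Harlow, Fontaine, Moreau, Novak, Petrov, Whitfield.

Petrov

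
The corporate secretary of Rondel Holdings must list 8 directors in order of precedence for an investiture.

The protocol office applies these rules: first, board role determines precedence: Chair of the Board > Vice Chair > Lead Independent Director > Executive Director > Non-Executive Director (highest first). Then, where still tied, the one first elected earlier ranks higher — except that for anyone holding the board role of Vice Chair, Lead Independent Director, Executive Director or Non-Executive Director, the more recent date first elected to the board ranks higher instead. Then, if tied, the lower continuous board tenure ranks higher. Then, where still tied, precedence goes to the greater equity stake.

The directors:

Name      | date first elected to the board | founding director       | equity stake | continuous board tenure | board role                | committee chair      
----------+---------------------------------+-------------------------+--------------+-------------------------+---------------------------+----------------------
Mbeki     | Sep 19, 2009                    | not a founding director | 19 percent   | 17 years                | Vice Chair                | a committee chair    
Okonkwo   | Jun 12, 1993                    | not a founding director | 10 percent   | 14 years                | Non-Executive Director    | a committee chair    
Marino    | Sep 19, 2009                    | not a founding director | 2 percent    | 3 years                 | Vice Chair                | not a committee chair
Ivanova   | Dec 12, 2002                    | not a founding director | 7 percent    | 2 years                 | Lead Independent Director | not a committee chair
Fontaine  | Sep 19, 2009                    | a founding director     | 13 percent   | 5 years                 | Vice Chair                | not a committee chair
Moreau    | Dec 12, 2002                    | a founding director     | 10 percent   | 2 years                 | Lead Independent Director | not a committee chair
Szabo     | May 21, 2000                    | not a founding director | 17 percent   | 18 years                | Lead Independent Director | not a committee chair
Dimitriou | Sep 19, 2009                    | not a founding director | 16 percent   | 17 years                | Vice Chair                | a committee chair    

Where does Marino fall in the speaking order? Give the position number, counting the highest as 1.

1

By board role: Marino, Fontaine, Mbeki and Dimitriou (Vice Chair); then Moreau, Ivanova and Szabo (Lead Independent Director); then Okonkwo (Non-Executive Director).
Marino, Fontaine, Mbeki and Dimitriou all have date first elected to the board Sep 19, 2009, so the next rule applies.
Among Marino, Fontaine, Mbeki and Dimitriou, by continuous board tenure (lower first): Marino (3 years) before Fontaine (5 years) before Mbeki and Dimitriou (17 years).
Among Mbeki and Dimitriou, by equity stake (higher first): Mbeki (19 percent) before Dimitriou (16 percent).
Among Moreau, Ivanova and Szabo, by date first elected to the board (later first) (reversed rule for this group): Moreau and Ivanova (Dec 12, 2002) before Szabo (May 21, 2000).
Moreau and Ivanova both have continuous board tenure 2 years, so the next rule applies.
Among Moreau and Ivanova, by equity stake (higher first): Moreau (10 percent) before Ivanova (7 percent).
Order: Marino, Fontaine, Mbeki, Dimitriou, Moreau, Ivanova, Szabo, Okonkwo. So position 1.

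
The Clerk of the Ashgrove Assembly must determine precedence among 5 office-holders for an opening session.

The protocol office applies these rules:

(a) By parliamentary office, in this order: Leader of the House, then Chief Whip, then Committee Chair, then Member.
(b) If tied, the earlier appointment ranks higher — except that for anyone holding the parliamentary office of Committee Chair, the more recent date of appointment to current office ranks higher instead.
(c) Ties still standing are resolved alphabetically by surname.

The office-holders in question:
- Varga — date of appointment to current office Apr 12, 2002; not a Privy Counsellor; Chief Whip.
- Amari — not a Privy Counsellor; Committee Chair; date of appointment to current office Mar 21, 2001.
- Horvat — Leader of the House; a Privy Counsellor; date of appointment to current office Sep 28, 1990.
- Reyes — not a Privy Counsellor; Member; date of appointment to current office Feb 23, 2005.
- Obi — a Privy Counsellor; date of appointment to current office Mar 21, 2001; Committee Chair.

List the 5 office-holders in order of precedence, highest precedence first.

Horvat, Varga, Amari, Obi, Reyes

By parliamentary office: Horvat (Leader of the House); then Varga (Chief Whip); then Amari and Obi (Committee Chair); then Reyes (Member).
Amari and Obi both have date of appointment to current office Mar 21, 2001, so the next rule applies.
Among Amari and Obi, alphabetically by surname: Amari before Obi.
Full order: Horvat, Varga, Amari, Obi, Reyes.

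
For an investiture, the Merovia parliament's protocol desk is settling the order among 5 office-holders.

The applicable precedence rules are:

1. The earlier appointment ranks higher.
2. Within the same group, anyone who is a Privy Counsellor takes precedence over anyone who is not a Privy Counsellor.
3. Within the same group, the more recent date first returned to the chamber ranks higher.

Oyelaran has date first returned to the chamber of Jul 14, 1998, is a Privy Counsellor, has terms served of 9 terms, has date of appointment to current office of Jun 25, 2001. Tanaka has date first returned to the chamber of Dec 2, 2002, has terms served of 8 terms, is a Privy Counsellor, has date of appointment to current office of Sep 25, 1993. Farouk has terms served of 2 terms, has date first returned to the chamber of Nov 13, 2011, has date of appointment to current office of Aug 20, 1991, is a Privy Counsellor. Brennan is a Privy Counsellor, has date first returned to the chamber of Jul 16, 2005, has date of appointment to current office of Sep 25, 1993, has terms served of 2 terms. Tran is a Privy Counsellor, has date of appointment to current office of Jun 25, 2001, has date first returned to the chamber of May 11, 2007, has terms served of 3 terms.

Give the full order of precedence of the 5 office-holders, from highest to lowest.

By date of appointment to current office (earlier first): Farouk (Aug 20, 1991); then Brennan and Tanaka (both Sep 25, 1993); then Tran and Oyelaran (both Jun 25, 2001).
Brennan and Tanaka are each a Privy Counsellor, so the next rule applies.
Among Brennan and Tanaka, by date first returned to the chamber (later first): Brennan (Jul 16, 2005) before Tanaka (Dec 2, 2002).
Tran and Oyelaran are each a Privy Counsellor, so the next rule applies.
Among Tran and Oyelaran, by date first returned to the chamber (later first): Tran (May 11, 2007) before Oyelaran (Jul 14, 1998).
Full order: Farouk, Brennan, Tanaka, Tran, Oyelaran.

Farouk, Brennan, Tanaka, Tran, Oyelaran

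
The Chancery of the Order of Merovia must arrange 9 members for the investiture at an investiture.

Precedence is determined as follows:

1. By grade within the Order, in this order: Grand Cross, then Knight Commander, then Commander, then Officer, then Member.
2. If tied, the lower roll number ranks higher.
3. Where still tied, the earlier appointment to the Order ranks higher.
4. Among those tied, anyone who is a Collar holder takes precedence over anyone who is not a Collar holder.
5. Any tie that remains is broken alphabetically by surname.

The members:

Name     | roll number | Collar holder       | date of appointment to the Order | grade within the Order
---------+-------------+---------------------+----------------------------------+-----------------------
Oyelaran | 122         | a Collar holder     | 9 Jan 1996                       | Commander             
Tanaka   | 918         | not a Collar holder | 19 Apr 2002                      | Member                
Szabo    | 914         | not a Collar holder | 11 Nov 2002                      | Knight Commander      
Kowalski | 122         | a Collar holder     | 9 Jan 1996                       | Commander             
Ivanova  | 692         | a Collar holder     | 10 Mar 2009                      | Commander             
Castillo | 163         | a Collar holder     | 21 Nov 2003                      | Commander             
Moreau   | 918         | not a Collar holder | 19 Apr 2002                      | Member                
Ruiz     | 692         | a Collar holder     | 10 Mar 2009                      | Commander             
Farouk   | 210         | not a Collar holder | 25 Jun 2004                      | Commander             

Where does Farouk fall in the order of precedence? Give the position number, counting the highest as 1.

5

By grade within the Order: Szabo (Knight Commander); then Kowalski, Oyelaran, Castillo, Farouk, Ivanova and Ruiz (Commander); then Moreau and Tanaka (Member).
Among Kowalski, Oyelaran, Castillo, Farouk, Ivanova and Ruiz, by roll number (lower first): Kowalski and Oyelaran (122) before Castillo (163) before Farouk (210) before Ivanova and Ruiz (692).
Kowalski and Oyelaran both have date of appointment to the Order 9 Jan 1996, so the next rule applies.
Kowalski and Oyelaran are each a Collar holder, so the next rule applies.
Among Kowalski and Oyelaran, alphabetically by surname: Kowalski before Oyelaran.
Ivanova and Ruiz both have date of appointment to the Order 10 Mar 2009, so the next rule applies.
Ivanova and Ruiz are each a Collar holder, so the next rule applies.
Among Ivanova and Ruiz, alphabetically by surname: Ivanova before Ruiz.
Moreau and Tanaka both have roll number 918, so the next rule applies.
Moreau and Tanaka both have date of appointment to the Order 19 Apr 2002, so the next rule applies.
Moreau and Tanaka are each not a Collar holder, so the next rule applies.
Among Moreau and Tanaka, alphabetically by surname: Moreau before Tanaka.
Order: Szabo, Kowalski, Oyelaran, Castillo, Farouk, Ivanova, Ruiz, Moreau, Tanaka. So position 5.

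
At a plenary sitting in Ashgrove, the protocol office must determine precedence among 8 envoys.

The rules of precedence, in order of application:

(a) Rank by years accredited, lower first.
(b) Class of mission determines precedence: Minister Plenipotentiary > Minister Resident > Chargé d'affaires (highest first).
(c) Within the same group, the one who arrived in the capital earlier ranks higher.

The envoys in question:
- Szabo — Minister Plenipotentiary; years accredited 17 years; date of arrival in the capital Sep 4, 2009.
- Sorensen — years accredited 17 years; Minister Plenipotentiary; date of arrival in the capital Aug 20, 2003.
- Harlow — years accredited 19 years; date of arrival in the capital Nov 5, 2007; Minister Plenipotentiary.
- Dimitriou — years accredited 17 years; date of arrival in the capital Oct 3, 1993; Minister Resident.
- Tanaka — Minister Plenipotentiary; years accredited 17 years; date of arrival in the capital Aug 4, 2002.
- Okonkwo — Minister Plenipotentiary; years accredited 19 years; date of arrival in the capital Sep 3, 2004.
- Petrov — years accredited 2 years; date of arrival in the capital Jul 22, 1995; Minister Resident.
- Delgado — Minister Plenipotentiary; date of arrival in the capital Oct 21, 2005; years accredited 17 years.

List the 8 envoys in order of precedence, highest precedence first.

By years accredited (lower first): Petrov (2 years); then Tanaka, Sorensen, Delgado, Szabo and Dimitriou (each 17 years); then Okonkwo and Harlow (both 19 years).
Among Tanaka, Sorensen, Delgado, Szabo and Dimitriou, by class of mission: Tanaka, Sorensen, Delgado and Szabo (Minister Plenipotentiary) before Dimitriou (Minister Resident).
Among Tanaka, Sorensen, Delgado and Szabo, by date of arrival in the capital (earlier first): Tanaka (Aug 4, 2002) before Sorensen (Aug 20, 2003) before Delgado (Oct 21, 2005) before Szabo (Sep 4, 2009).
Okonkwo and Harlow are each Minister Plenipotentiary, so the next rule applies.
Among Okonkwo and Harlow, by date of arrival in the capital (earlier first): Okonkwo (Sep 3, 2004) before Harlow (Nov 5, 2007).
Full order: Petrov, Tanaka, Sorensen, Delgado, Szabo, Dimitriou, Okonkwo, Harlow.

Petrov, Tanaka, Sorensen, Delgado, Szabo, Dimitriou, Okonkwo, Harlow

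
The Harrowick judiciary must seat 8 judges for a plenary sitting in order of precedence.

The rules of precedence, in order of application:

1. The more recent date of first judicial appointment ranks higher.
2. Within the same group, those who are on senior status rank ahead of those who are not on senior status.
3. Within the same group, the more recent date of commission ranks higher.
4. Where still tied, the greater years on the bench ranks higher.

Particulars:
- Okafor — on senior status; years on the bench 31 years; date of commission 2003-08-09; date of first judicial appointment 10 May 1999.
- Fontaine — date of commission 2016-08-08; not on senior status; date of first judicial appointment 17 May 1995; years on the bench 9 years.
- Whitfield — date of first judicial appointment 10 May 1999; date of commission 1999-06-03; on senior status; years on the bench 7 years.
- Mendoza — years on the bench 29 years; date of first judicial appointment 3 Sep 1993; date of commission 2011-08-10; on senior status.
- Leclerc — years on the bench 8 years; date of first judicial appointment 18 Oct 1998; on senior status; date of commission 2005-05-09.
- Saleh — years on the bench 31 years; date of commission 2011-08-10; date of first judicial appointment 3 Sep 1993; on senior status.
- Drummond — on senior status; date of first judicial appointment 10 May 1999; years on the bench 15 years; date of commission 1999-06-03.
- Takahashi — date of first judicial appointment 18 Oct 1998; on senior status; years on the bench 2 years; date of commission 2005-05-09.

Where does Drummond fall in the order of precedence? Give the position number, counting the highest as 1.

By date of first judicial appointment (later first): Okafor, Drummond and Whitfield (each 10 May 1999); then Leclerc and Takahashi (both 18 Oct 1998); then Fontaine (17 May 1995); then Saleh and Mendoza (both 3 Sep 1993).
Okafor, Drummond and Whitfield are each on senior status, so the next rule applies.
Among Okafor, Drummond and Whitfield, by date of commission (later first): Okafor (2003-08-09) before Drummond and Whitfield (1999-06-03).
Among Drummond and Whitfield, by years on the bench (higher first): Drummond (15 years) before Whitfield (7 years).
Leclerc and Takahashi are each on senior status, so the next rule applies.
Leclerc and Takahashi both have date of commission 2005-05-09, so the next rule applies.
Among Leclerc and Takahashi, by years on the bench (higher first): Leclerc (8 years) before Takahashi (2 years).
Saleh and Mendoza are each on senior status, so the next rule applies.
Saleh and Mendoza both have date of commission 2011-08-10, so the next rule applies.
Among Saleh and Mendoza, by years on the bench (higher first): Saleh (31 years) before Mendoza (29 years).
Order: Okafor, Drummond, Whitfield, Leclerc, Takahashi, Fontaine, Saleh, Mendoza. So position 2.

2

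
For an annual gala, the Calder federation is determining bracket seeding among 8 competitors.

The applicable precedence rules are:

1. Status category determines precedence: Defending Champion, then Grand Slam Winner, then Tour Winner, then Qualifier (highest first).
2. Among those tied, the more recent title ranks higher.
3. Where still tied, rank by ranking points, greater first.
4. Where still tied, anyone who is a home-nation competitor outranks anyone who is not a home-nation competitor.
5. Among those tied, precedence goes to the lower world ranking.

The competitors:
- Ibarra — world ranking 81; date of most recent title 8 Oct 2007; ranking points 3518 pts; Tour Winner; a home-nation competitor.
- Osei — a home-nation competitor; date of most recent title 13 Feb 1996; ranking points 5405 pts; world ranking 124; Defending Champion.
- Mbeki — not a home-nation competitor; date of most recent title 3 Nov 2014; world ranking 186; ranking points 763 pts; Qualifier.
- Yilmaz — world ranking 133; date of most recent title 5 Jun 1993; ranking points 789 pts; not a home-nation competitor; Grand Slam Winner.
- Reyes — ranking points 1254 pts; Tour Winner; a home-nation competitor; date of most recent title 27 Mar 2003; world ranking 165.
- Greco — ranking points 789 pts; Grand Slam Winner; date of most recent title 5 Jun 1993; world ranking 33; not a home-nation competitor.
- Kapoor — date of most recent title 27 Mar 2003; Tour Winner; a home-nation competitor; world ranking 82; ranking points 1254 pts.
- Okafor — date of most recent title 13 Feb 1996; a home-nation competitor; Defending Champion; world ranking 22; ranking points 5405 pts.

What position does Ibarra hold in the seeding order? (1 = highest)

5

By status category: Okafor and Osei (Defending Champion); then Greco and Yilmaz (Grand Slam Winner); then Ibarra, Kapoor and Reyes (Tour Winner); then Mbeki (Qualifier).
Okafor and Osei both have date of most recent title 13 Feb 1996, so the next rule applies.
Okafor and Osei both have ranking points 5405 pts, so the next rule applies.
Okafor and Osei are each a home-nation competitor, so the next rule applies.
Among Okafor and Osei, by world ranking (lower first): Okafor (22) before Osei (124).
Greco and Yilmaz both have date of most recent title 5 Jun 1993, so the next rule applies.
Greco and Yilmaz both have ranking points 789 pts, so the next rule applies.
Greco and Yilmaz are each not a home-nation competitor, so the next rule applies.
Among Greco and Yilmaz, by world ranking (lower first): Greco (33) before Yilmaz (133).
Among Ibarra, Kapoor and Reyes, by date of most recent title (later first): Ibarra (8 Oct 2007) before Kapoor and Reyes (27 Mar 2003).
Kapoor and Reyes both have ranking points 1254 pts, so the next rule applies.
Kapoor and Reyes are each a home-nation competitor, so the next rule applies.
Among Kapoor and Reyes, by world ranking (lower first): Kapoor (82) before Reyes (165).
Order: Okafor, Osei, Greco, Yilmaz, Ibarra, Kapoor, Reyes, Mbeki. So position 5.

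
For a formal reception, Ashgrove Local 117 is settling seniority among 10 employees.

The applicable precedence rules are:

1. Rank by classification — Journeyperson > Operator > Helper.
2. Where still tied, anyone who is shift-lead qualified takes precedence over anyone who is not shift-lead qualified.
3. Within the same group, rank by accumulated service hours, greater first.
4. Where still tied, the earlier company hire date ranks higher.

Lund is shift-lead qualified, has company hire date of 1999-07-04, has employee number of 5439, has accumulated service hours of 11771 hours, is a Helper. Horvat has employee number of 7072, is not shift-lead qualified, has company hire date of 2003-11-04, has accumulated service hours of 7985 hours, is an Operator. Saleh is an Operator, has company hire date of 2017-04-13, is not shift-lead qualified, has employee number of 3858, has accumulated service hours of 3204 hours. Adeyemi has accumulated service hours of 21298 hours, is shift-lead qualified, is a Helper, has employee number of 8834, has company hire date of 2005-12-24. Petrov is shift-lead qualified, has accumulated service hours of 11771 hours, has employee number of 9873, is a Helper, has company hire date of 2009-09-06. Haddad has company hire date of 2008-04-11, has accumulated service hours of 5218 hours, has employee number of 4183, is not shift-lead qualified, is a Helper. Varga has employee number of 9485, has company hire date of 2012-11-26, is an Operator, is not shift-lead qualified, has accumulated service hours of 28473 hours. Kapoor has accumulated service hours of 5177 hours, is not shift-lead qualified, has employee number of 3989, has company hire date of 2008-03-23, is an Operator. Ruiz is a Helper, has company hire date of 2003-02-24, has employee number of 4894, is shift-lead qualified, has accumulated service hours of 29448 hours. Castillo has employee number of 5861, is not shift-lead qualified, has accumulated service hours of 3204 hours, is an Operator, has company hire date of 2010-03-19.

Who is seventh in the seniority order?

By classification: Varga, Horvat, Kapoor, Castillo and Saleh (Operator); then Ruiz, Adeyemi, Lund, Petrov and Haddad (Helper).
Varga, Horvat, Kapoor, Castillo and Saleh are each not shift-lead qualified, so the next rule applies.
Among Varga, Horvat, Kapoor, Castillo and Saleh, by accumulated service hours (higher first): Varga (28473 hours) before Horvat (7985 hours) before Kapoor (5177 hours) before Castillo and Saleh (3204 hours).
Among Castillo and Saleh, by company hire date (earlier first): Castillo (2010-03-19) before Saleh (2017-04-13).
Among Ruiz, Adeyemi, Lund, Petrov and Haddad, shift-lead qualified before not shift-lead qualified: Ruiz, Adeyemi, Lund and Petrov (shift-lead qualified) before Haddad (not shift-lead qualified).
Among Ruiz, Adeyemi, Lund and Petrov, by accumulated service hours (higher first): Ruiz (29448 hours) before Adeyemi (21298 hours) before Lund and Petrov (11771 hours).
Among Lund and Petrov, by company hire date (earlier first): Lund (1999-07-04) before Petrov (2009-09-06).
Order: Varga, Horvat, Kapoor, Castillo, Saleh, Ruiz, Adeyemi, Lund, Petrov, Haddad.

Adeyemi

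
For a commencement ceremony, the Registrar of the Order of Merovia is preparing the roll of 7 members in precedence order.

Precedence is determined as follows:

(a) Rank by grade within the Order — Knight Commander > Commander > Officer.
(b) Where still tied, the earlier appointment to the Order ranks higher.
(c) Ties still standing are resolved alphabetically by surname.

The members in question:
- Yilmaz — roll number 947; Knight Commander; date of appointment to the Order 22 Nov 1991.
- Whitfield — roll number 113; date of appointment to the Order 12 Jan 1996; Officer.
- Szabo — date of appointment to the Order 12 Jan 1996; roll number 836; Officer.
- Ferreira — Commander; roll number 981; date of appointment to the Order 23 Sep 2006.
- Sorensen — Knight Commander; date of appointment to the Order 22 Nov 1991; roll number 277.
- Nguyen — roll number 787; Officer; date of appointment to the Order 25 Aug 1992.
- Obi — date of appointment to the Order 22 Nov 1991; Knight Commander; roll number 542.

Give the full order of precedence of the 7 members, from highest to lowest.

Obi, Sorensen, Yilmaz, Ferreira, Nguyen, Szabo, Whitfield

By grade within the Order: Obi, Sorensen and Yilmaz (Knight Commander); then Ferreira (Commander); then Nguyen, Szabo and Whitfield (Officer).
Obi, Sorensen and Yilmaz all have date of appointment to the Order 22 Nov 1991, so the next rule applies.
Among Obi, Sorensen and Yilmaz, alphabetically by surname: Obi before Sorensen before Yilmaz.
Among Nguyen, Szabo and Whitfield, by date of appointment to the Order (earlier first): Nguyen (25 Aug 1992) before Szabo and Whitfield (12 Jan 1996).
Among Szabo and Whitfield, alphabetically by surname: Szabo before Whitfield.
Full order: Obi, Sorensen, Yilmaz, Ferreira, Nguyen, Szabo, Whitfield.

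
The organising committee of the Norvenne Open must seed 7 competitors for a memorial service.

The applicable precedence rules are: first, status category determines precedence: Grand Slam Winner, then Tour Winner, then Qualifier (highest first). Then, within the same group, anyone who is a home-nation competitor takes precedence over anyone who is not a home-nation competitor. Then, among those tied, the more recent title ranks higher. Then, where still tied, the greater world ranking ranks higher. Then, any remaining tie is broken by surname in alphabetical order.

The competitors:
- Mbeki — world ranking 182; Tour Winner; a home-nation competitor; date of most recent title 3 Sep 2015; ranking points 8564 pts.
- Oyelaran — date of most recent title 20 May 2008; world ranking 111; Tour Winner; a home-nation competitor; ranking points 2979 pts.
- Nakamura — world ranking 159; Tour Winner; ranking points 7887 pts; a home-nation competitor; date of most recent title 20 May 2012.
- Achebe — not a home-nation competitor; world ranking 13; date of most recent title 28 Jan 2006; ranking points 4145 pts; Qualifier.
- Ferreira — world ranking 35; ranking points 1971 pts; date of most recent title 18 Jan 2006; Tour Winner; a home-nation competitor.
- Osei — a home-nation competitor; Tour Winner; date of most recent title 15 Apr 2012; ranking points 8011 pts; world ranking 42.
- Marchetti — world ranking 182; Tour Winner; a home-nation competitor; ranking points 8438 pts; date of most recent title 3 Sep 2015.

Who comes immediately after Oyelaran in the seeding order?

Ferreira

By status category: Marchetti, Mbeki, Nakamura, Osei, Oyelaran and Ferreira (Tour Winner); then Achebe (Qualifier).
Marchetti, Mbeki, Nakamura, Osei, Oyelaran and Ferreira are each a home-nation competitor, so the next rule applies.
Among Marchetti, Mbeki, Nakamura, Osei, Oyelaran and Ferreira, by date of most recent title (later first): Marchetti and Mbeki (3 Sep 2015) before Nakamura (20 May 2012) before Osei (15 Apr 2012) before Oyelaran (20 May 2008) before Ferreira (18 Jan 2006).
Marchetti and Mbeki both have world ranking 182, so the next rule applies.
Among Marchetti and Mbeki, alphabetically by surname: Marchetti before Mbeki.
Order: Marchetti, Mbeki, Nakamura, Osei, Oyelaran, Ferreira, Achebe.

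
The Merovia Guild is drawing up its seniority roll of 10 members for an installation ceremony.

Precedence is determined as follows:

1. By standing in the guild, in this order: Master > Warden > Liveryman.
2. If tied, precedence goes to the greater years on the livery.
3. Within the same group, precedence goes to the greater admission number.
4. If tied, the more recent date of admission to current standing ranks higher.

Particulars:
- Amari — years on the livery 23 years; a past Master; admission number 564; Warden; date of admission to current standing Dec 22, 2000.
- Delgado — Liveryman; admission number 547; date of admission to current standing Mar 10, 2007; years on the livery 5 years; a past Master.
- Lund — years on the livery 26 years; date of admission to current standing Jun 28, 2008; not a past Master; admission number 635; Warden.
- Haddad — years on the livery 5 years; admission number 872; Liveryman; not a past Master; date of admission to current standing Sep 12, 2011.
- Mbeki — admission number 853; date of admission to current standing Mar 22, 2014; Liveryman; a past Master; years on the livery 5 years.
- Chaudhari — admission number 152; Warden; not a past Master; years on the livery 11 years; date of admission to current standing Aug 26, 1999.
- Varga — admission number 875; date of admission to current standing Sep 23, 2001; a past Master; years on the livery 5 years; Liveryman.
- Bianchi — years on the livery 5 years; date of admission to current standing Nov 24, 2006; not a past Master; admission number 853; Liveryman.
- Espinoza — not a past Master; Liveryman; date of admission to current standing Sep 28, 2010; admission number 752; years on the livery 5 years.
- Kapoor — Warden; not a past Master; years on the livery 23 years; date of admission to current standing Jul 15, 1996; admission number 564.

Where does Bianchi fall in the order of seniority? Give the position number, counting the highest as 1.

By standing in the guild: Lund, Amari, Kapoor and Chaudhari (Warden); then Varga, Haddad, Mbeki, Bianchi, Espinoza and Delgado (Liveryman).
Among Lund, Amari, Kapoor and Chaudhari, by years on the livery (higher first): Lund (26 years) before Amari and Kapoor (23 years) before Chaudhari (11 years).
Amari and Kapoor both have admission number 564, so the next rule applies.
Among Amari and Kapoor, by date of admission to current standing (later first): Amari (Dec 22, 2000) before Kapoor (Jul 15, 1996).
Varga, Haddad, Mbeki, Bianchi, Espinoza and Delgado all have years on the livery 5 years, so the next rule applies.
Among Varga, Haddad, Mbeki, Bianchi, Espinoza and Delgado, by admission number (higher first): Varga (875) before Haddad (872) before Mbeki and Bianchi (853) before Espinoza (752) before Delgado (547).
Among Mbeki and Bianchi, by date of admission to current standing (later first): Mbeki (Mar 22, 2014) before Bianchi (Nov 24, 2006).
Order: Lund, Amari, Kapoor, Chaudhari, Varga, Haddad, Mbeki, Bianchi, Espinoza, Delgado. So position 8.

8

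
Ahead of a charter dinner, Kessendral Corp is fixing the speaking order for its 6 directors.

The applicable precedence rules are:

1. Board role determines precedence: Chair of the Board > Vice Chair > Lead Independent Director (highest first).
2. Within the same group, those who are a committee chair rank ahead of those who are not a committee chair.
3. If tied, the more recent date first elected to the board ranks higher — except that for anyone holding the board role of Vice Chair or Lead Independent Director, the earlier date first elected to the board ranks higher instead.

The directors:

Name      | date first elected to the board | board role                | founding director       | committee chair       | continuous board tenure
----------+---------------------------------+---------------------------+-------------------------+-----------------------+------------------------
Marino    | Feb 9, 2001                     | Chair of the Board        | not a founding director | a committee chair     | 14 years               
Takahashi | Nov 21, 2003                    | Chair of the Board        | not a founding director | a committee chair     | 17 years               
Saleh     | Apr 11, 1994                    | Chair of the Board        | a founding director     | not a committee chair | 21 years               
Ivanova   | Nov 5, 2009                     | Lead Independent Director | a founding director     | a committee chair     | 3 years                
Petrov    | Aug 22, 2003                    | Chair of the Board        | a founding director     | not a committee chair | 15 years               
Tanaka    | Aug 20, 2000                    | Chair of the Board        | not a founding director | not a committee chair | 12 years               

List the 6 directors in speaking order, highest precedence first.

By board role: Takahashi, Marino, Petrov, Tanaka and Saleh (Chair of the Board); then Ivanova (Lead Independent Director).
Among Takahashi, Marino, Petrov, Tanaka and Saleh, a committee chair before not a committee chair: Takahashi and Marino (a committee chair) before Petrov, Tanaka and Saleh (not a committee chair).
Among Takahashi and Marino, by date first elected to the board (later first): Takahashi (Nov 21, 2003) before Marino (Feb 9, 2001).
Among Petrov, Tanaka and Saleh, by date first elected to the board (later first): Petrov (Aug 22, 2003) before Tanaka (Aug 20, 2000) before Saleh (Apr 11, 1994).
Full order: Takahashi, Marino, Petrov, Tanaka, Saleh, Ivanova.

Takahashi, Marino, Petrov, Tanaka, Saleh, Ivanova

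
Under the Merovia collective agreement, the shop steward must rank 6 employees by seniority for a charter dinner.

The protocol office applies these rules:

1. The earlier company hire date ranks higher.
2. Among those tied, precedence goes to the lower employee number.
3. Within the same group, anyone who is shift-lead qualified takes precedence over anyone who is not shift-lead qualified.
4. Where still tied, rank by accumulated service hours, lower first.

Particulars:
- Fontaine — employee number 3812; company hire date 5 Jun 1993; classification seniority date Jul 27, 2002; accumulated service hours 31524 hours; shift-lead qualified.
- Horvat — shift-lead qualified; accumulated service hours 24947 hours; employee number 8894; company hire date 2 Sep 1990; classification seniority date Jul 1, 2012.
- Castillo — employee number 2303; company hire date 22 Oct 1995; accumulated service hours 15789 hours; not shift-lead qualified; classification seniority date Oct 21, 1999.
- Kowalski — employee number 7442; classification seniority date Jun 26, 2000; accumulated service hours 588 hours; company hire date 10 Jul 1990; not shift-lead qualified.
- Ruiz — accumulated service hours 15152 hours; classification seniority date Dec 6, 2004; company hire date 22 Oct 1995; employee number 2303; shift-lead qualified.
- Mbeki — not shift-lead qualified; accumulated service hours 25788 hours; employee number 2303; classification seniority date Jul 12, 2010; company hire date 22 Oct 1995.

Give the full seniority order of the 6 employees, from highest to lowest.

Kowalski, Horvat, Fontaine, Ruiz, Castillo, Mbeki

By company hire date (earlier first): Kowalski (10 Jul 1990); then Horvat (2 Sep 1990); then Fontaine (5 Jun 1993); then Ruiz, Castillo and Mbeki (each 22 Oct 1995).
Ruiz, Castillo and Mbeki all have employee number 2303, so the next rule applies.
Among Ruiz, Castillo and Mbeki, shift-lead qualified before not shift-lead qualified: Ruiz (shift-lead qualified) before Castillo and Mbeki (not shift-lead qualified).
Among Castillo and Mbeki, by accumulated service hours (lower first): Castillo (15789 hours) before Mbeki (25788 hours).
Full order: Kowalski, Horvat, Fontaine, Ruiz, Castillo, Mbeki.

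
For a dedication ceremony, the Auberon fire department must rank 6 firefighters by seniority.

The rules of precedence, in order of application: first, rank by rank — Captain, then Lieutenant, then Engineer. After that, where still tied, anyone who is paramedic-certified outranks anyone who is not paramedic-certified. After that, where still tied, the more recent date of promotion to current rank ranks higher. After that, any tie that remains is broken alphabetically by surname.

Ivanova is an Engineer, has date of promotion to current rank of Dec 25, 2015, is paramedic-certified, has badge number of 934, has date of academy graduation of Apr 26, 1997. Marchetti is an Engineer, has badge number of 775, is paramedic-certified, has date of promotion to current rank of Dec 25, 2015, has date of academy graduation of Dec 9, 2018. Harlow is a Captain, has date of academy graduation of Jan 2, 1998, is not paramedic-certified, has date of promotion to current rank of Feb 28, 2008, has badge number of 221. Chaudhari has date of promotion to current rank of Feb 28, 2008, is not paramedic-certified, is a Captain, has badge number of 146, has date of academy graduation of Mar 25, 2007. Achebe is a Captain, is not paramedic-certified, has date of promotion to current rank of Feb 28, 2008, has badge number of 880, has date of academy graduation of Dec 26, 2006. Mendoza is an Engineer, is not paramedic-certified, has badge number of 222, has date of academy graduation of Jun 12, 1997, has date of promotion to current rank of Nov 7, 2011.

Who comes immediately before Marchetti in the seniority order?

Ivanova

By rank: Achebe, Chaudhari and Harlow (Captain); then Ivanova, Marchetti and Mendoza (Engineer).
Achebe, Chaudhari and Harlow are each not paramedic-certified, so the next rule applies.
Achebe, Chaudhari and Harlow all have date of promotion to current rank Feb 28, 2008, so the next rule applies.
Among Achebe, Chaudhari and Harlow, alphabetically by surname: Achebe before Chaudhari before Harlow.
Among Ivanova, Marchetti and Mendoza, paramedic-certified before not paramedic-certified: Ivanova and Marchetti (paramedic-certified) before Mendoza (not paramedic-certified).
Ivanova and Marchetti both have date of promotion to current rank Dec 25, 2015, so the next rule applies.
Among Ivanova and Marchetti, alphabetically by surname: Ivanova before Marchetti.
Order: Achebe, Chaudhari, Harlow, Ivanova, Marchetti, Mendoza.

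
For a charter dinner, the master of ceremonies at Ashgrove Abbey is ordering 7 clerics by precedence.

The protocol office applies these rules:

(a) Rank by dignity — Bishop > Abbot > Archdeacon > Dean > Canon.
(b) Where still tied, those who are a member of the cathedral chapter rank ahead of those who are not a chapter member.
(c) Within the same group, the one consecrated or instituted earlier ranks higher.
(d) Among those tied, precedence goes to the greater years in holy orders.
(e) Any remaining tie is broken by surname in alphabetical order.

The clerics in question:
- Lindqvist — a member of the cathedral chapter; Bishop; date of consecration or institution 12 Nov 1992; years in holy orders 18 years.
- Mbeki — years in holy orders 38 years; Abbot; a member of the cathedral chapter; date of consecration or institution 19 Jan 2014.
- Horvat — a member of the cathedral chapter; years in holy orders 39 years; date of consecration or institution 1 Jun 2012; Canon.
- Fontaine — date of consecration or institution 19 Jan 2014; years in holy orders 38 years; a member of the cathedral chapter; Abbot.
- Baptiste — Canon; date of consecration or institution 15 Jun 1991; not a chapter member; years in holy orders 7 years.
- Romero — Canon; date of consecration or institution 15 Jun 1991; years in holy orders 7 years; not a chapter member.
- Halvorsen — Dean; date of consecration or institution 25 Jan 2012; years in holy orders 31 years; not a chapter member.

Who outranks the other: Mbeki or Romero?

By dignity: Lindqvist (Bishop); then Fontaine and Mbeki (Abbot); then Halvorsen (Dean); then Horvat, Baptiste and Romero (Canon).
Fontaine and Mbeki are each a member of the cathedral chapter, so the next rule applies.
Fontaine and Mbeki both have date of consecration or institution 19 Jan 2014, so the next rule applies.
Fontaine and Mbeki both have years in holy orders 38 years, so the next rule applies.
Among Fontaine and Mbeki, alphabetically by surname: Fontaine before Mbeki.
Among Horvat, Baptiste and Romero, a member of the cathedral chapter before not a chapter member: Horvat (a member of the cathedral chapter) before Baptiste and Romero (not a chapter member).
Baptiste and Romero both have date of consecration or institution 15 Jun 1991, so the next rule applies.
Baptiste and Romero both have years in holy orders 7 years, so the next rule applies.
Among Baptiste and Romero, alphabetically by surname: Baptiste before Romero.
So Mbeki takes precedence.

Mbeki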